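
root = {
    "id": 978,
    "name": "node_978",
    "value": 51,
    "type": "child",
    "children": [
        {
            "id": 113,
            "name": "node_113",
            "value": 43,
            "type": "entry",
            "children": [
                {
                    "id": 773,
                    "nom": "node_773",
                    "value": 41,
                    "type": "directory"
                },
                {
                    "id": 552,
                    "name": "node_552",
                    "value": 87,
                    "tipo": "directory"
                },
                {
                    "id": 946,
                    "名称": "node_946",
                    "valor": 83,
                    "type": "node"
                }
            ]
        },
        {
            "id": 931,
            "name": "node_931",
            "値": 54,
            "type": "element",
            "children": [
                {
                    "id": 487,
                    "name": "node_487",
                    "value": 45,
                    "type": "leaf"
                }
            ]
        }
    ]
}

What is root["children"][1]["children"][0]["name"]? "node_487"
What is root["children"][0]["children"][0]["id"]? 773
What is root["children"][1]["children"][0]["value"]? 45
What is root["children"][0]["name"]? "node_113"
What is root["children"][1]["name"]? "node_931"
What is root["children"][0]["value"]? 43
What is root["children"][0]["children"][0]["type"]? "directory"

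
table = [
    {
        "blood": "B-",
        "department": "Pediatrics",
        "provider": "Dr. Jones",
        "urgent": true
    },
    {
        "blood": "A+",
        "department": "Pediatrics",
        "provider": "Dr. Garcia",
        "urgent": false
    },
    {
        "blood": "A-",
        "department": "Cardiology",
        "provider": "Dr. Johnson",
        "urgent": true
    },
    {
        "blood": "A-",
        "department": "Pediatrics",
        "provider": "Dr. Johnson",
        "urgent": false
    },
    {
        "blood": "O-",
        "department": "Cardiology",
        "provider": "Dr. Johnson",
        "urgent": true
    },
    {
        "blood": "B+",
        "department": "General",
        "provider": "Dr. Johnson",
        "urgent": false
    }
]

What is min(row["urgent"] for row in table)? False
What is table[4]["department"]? "Cardiology"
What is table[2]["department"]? "Cardiology"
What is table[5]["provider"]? "Dr. Johnson"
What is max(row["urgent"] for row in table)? True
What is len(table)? 6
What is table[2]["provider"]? "Dr. Johnson"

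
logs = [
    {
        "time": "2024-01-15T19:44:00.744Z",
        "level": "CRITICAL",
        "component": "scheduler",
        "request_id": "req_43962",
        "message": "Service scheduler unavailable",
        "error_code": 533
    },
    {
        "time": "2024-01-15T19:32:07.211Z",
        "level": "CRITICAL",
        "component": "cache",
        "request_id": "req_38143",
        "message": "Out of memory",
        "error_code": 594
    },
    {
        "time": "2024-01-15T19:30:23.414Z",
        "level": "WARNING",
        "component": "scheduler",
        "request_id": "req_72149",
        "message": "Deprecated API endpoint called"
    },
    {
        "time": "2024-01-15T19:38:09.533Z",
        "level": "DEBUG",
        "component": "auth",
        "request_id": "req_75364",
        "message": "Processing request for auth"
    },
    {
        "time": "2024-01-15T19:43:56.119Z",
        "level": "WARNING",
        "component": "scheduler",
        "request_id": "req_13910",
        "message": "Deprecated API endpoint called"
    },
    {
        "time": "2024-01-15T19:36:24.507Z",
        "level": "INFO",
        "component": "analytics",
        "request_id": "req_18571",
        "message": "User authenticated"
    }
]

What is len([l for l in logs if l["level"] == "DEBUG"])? 1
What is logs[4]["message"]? "Deprecated API endpoint called"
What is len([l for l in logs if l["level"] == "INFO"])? 1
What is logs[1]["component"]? "cache"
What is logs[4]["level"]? "WARNING"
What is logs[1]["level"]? "CRITICAL"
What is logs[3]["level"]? "DEBUG"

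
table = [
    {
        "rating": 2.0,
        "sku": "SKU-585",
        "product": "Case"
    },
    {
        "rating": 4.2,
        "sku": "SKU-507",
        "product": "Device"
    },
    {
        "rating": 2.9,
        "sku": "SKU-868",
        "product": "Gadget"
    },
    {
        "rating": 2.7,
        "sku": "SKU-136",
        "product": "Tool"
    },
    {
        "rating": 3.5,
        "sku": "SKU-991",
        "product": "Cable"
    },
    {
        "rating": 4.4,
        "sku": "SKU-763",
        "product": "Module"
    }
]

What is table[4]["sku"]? "SKU-991"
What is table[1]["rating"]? 4.2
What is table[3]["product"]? "Tool"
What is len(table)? 6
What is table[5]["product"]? "Module"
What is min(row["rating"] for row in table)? 2.0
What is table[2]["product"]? "Gadget"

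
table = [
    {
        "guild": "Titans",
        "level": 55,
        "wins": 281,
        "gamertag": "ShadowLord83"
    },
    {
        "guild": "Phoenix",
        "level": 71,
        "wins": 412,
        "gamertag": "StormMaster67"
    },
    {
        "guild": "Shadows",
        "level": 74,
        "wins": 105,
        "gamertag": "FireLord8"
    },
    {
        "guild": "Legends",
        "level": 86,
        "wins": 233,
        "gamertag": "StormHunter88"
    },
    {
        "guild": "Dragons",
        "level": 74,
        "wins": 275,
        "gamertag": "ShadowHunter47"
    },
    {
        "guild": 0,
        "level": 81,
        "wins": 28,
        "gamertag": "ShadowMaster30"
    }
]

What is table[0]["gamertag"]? "ShadowLord83"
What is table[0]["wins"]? 281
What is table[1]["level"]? 71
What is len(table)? 6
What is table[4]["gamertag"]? "ShadowHunter47"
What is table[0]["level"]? 55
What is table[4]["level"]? 74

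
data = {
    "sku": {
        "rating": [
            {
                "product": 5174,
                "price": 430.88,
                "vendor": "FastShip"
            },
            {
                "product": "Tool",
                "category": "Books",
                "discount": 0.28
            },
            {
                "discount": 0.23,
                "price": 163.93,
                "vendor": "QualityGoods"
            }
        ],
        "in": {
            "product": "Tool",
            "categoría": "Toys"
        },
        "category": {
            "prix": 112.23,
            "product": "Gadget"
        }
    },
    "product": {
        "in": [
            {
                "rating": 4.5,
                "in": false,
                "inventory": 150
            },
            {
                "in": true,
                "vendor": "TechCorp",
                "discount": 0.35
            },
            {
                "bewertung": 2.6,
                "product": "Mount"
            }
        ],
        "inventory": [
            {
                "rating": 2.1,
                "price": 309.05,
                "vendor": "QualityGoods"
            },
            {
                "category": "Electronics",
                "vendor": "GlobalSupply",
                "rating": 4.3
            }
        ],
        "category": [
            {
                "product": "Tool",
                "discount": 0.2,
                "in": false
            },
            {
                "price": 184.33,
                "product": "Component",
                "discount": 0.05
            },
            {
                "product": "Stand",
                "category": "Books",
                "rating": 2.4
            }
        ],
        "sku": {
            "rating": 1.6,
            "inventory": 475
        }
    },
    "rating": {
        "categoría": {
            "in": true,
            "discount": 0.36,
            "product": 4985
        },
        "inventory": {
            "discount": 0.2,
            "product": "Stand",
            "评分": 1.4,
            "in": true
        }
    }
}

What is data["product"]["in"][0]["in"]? False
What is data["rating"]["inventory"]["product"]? "Stand"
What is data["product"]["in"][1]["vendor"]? "TechCorp"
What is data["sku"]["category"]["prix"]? 112.23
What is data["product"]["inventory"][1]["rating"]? 4.3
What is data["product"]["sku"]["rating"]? 1.6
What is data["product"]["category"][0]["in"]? False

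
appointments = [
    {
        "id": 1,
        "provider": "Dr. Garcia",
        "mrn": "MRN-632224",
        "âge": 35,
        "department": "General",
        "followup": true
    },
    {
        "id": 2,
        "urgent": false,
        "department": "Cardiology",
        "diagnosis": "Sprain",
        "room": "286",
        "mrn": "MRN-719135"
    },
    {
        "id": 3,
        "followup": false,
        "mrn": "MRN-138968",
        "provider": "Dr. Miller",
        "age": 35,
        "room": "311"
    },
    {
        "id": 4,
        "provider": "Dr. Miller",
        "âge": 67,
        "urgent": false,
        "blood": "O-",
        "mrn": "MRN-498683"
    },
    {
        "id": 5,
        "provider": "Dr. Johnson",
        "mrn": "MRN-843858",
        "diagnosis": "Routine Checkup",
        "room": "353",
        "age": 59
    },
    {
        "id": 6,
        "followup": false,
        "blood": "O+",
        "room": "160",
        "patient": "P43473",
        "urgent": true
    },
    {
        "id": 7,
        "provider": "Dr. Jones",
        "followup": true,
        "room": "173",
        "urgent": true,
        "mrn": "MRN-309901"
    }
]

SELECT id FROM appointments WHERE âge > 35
[4]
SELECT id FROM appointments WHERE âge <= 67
[1, 4]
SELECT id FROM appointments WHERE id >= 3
[3, 4, 5, 6, 7]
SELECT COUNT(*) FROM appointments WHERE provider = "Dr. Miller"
2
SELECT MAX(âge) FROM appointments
67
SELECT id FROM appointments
[1, 2, 3, 4, 5, 6, 7]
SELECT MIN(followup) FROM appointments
False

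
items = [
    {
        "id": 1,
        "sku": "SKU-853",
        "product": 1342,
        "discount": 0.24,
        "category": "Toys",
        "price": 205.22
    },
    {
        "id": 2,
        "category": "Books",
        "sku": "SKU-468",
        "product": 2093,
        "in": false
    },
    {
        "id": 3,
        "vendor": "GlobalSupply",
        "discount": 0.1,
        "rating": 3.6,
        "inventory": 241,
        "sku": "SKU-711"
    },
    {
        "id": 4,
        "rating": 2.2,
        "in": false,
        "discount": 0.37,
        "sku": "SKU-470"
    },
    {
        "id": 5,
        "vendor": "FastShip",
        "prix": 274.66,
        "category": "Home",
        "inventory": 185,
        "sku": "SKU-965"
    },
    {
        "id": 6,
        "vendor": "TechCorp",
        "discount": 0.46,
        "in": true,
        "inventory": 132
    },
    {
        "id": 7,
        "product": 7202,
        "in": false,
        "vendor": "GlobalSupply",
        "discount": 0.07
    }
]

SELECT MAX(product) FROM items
7202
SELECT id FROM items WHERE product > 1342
[2, 7]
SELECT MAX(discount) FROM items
0.46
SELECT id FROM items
[1, 2, 3, 4, 5, 6, 7]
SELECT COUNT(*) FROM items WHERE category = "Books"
1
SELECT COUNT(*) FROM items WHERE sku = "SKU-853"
1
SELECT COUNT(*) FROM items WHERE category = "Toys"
1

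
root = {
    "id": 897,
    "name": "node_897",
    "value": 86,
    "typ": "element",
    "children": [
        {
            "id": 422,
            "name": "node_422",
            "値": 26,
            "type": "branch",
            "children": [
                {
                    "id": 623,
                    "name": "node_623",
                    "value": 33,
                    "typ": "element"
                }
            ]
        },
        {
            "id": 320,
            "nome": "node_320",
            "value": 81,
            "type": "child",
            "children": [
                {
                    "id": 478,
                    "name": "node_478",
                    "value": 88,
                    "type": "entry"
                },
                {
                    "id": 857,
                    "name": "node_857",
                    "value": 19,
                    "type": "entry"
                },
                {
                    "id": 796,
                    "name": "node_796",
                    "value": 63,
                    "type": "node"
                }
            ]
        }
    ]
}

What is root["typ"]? "element"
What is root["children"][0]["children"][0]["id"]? 623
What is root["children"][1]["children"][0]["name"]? "node_478"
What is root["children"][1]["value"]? 81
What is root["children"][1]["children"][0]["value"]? 88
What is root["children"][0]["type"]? "branch"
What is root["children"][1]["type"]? "child"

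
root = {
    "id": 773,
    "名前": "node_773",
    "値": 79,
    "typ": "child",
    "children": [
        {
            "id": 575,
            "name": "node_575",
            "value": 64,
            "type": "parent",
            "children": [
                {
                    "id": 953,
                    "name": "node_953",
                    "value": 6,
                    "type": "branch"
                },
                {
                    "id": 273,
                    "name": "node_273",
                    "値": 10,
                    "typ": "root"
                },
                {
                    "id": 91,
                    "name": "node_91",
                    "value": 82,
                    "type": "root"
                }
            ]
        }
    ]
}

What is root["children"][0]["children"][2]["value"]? 82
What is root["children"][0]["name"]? "node_575"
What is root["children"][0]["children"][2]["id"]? 91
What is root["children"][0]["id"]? 575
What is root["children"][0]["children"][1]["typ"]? "root"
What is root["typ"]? "child"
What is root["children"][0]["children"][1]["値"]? 10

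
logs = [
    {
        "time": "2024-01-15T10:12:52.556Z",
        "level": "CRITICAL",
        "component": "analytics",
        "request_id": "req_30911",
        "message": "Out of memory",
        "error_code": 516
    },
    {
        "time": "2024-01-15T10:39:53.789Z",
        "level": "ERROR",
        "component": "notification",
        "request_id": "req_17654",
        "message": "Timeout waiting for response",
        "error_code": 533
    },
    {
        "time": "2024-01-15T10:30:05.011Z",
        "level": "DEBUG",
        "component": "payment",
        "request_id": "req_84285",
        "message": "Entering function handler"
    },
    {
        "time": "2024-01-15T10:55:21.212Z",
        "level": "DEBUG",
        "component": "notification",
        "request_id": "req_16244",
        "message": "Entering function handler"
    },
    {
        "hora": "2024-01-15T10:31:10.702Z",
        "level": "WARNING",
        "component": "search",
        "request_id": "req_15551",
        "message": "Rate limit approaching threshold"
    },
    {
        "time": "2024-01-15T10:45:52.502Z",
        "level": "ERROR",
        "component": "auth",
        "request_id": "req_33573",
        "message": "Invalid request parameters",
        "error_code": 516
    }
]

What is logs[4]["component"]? "search"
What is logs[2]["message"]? "Entering function handler"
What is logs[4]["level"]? "WARNING"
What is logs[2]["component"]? "payment"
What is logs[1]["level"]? "ERROR"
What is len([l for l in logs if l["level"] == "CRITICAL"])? 1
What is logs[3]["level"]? "DEBUG"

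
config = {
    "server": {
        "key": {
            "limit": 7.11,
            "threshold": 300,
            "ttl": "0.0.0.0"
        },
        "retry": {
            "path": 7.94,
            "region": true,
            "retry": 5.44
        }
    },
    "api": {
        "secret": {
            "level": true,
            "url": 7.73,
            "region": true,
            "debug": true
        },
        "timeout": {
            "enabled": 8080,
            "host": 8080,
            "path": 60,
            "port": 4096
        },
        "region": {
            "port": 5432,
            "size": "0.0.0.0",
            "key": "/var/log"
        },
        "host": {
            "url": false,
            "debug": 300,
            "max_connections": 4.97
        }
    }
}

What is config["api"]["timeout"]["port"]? 4096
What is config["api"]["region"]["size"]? "0.0.0.0"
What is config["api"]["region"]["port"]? 5432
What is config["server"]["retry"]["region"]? True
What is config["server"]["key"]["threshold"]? 300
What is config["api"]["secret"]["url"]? 7.73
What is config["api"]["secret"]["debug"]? True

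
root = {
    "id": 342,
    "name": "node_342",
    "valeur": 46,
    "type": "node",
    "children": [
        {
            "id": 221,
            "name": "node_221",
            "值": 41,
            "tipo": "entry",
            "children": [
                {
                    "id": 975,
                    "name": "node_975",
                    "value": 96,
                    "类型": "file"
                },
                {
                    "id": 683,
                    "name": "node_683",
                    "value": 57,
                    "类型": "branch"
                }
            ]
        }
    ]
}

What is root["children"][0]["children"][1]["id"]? 683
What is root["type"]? "node"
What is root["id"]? 342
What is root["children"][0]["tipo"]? "entry"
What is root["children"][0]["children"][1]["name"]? "node_683"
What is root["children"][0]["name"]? "node_221"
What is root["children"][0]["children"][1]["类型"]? "branch"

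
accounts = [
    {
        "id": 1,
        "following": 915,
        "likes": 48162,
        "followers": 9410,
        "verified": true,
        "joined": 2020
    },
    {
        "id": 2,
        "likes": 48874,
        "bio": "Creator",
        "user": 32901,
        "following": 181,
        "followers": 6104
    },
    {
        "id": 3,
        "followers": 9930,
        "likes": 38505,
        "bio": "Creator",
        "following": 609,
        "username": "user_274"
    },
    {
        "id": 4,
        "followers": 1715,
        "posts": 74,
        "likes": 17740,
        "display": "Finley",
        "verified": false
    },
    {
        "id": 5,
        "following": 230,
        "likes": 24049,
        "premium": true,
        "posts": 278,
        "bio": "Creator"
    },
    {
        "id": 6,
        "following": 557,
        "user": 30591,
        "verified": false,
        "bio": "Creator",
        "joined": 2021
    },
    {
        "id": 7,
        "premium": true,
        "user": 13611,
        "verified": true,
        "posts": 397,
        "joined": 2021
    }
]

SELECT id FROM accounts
[1, 2, 3, 4, 5, 6, 7]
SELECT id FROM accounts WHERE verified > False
[1, 7]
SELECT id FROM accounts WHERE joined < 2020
[]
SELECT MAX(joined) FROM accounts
2021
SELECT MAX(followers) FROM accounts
9930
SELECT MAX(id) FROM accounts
7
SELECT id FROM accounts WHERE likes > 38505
[1, 2]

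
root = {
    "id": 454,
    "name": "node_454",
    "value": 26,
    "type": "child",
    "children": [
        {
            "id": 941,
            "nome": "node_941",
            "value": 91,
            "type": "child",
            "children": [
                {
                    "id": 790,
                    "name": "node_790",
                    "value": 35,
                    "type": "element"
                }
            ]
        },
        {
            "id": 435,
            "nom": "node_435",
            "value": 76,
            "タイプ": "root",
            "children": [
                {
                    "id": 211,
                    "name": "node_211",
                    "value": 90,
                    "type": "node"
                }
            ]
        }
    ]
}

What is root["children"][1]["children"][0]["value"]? 90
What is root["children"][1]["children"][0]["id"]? 211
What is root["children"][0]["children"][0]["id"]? 790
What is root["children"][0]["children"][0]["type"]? "element"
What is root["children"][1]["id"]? 435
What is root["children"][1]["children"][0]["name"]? "node_211"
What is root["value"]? 26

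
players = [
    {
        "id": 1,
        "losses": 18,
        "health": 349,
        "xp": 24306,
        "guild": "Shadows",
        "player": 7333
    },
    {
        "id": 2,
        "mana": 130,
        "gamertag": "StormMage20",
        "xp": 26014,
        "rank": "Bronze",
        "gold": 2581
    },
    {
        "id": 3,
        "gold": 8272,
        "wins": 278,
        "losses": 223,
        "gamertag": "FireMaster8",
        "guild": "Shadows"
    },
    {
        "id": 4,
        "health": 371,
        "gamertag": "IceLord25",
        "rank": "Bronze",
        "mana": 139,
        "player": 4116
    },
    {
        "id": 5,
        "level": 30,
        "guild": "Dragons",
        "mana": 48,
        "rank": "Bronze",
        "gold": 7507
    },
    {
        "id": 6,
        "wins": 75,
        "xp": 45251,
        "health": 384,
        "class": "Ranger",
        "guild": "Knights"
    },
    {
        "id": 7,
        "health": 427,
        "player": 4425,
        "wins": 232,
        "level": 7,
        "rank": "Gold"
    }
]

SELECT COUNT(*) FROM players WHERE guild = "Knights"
1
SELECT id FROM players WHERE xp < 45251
[1, 2]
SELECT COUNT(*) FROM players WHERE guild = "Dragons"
1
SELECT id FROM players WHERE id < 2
[1]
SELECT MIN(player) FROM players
4116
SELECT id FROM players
[1, 2, 3, 4, 5, 6, 7]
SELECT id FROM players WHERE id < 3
[1, 2]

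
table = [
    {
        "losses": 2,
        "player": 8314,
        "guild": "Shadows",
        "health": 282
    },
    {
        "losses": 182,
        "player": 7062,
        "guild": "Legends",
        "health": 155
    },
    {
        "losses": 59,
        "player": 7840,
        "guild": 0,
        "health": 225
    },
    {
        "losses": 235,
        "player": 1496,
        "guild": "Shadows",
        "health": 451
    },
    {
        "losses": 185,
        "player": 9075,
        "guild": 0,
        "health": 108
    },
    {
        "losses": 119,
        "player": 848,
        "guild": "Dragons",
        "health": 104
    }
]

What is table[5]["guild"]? "Dragons"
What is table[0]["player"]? 8314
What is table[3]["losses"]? 235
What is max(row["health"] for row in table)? 451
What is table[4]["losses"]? 185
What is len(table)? 6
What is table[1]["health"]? 155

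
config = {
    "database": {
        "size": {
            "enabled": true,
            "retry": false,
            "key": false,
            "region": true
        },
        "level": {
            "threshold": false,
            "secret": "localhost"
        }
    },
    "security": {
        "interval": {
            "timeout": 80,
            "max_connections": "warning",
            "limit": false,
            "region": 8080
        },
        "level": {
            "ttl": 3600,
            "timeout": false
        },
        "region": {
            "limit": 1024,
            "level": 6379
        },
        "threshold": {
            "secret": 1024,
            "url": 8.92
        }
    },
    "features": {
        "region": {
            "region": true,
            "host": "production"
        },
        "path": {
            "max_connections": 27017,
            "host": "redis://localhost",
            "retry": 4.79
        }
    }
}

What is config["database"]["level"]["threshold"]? False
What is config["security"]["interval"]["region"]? 8080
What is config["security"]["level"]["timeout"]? False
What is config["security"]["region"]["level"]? 6379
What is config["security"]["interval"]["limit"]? False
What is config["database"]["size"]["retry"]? False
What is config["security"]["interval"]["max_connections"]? "warning"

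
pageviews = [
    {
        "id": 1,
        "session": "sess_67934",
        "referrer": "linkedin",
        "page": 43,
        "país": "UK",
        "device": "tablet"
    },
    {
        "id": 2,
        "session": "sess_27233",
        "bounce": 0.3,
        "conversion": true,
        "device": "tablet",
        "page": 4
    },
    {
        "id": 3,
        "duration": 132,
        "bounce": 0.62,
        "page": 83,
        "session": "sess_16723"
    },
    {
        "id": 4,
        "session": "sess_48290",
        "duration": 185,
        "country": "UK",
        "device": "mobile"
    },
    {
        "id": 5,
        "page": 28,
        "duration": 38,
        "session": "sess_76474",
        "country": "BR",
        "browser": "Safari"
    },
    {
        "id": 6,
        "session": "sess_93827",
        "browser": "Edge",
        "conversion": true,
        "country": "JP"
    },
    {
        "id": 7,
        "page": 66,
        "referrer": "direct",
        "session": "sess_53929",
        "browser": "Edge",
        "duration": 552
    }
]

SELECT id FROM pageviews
[1, 2, 3, 4, 5, 6, 7]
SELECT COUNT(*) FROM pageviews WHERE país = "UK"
1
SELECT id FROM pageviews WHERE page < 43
[2, 5]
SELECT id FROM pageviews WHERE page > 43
[3, 7]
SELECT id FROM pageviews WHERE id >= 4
[4, 5, 6, 7]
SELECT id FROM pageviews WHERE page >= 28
[1, 3, 5, 7]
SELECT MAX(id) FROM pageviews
7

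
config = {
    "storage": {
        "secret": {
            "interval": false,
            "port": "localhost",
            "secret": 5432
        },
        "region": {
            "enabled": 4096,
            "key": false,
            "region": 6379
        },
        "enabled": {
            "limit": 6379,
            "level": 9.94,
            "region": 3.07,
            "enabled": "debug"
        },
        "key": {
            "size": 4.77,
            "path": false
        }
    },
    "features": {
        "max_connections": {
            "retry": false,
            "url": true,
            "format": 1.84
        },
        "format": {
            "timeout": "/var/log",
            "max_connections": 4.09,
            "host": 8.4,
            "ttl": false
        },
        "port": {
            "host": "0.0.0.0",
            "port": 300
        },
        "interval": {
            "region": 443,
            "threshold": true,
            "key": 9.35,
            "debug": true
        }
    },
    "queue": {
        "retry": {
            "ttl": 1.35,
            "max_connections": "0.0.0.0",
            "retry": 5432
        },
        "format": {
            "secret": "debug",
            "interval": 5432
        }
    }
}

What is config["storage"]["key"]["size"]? 4.77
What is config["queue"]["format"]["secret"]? "debug"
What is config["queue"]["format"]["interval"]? 5432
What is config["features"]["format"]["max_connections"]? 4.09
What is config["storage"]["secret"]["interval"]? False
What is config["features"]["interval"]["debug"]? True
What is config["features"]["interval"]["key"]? 9.35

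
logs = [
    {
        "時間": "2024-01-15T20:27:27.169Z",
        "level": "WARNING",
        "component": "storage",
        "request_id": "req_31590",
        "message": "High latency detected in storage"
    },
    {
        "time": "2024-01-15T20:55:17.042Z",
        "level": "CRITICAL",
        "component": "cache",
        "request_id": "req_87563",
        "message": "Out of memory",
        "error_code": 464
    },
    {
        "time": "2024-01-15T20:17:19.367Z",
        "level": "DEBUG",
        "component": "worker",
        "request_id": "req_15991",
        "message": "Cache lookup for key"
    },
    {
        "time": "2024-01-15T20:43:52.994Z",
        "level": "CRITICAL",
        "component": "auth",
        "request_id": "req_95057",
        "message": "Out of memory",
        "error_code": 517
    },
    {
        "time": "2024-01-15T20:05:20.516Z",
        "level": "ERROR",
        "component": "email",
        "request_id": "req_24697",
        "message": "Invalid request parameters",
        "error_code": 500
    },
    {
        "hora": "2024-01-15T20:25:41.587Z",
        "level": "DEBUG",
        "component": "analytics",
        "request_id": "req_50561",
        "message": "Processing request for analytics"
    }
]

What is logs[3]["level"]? "CRITICAL"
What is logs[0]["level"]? "WARNING"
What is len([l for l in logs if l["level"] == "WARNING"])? 1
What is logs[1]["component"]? "cache"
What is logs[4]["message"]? "Invalid request parameters"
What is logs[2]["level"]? "DEBUG"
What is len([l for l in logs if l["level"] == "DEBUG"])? 2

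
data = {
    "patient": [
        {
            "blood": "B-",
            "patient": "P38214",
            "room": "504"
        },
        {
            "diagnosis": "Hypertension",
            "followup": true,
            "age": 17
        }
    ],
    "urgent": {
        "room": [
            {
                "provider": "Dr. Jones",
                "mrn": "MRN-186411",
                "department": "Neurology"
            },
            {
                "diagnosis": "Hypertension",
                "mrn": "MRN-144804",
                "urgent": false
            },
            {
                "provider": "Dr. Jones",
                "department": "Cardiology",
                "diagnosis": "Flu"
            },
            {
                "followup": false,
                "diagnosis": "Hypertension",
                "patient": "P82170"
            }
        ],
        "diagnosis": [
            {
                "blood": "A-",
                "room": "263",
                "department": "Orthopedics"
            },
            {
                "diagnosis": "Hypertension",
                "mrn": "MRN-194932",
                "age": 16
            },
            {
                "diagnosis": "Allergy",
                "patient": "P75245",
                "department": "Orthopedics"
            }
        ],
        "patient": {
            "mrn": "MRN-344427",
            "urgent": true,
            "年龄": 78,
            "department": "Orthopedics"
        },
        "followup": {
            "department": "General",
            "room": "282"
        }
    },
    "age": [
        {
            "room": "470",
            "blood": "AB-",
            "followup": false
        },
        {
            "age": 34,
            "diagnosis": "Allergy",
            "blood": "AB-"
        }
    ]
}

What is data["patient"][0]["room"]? "504"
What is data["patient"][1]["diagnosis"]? "Hypertension"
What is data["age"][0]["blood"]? "AB-"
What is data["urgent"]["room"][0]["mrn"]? "MRN-186411"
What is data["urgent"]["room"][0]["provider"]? "Dr. Jones"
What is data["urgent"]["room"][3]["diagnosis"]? "Hypertension"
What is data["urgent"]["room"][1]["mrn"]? "MRN-144804"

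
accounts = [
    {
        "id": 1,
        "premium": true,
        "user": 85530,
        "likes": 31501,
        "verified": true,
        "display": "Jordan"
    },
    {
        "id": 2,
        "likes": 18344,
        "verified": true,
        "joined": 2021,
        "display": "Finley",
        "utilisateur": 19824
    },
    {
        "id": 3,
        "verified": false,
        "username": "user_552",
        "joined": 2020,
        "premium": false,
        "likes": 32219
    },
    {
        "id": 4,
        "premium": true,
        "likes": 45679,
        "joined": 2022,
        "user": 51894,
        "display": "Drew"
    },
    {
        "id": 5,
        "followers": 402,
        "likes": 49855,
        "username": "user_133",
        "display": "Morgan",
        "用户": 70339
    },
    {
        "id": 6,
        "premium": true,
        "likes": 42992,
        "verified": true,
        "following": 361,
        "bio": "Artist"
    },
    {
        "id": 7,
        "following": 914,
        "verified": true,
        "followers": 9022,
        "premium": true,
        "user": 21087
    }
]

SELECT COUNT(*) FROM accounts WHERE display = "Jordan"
1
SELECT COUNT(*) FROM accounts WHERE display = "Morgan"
1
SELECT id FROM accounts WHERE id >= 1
[1, 2, 3, 4, 5, 6, 7]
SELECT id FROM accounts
[1, 2, 3, 4, 5, 6, 7]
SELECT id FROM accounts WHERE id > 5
[6, 7]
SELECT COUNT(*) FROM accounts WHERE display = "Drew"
1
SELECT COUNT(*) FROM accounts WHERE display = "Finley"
1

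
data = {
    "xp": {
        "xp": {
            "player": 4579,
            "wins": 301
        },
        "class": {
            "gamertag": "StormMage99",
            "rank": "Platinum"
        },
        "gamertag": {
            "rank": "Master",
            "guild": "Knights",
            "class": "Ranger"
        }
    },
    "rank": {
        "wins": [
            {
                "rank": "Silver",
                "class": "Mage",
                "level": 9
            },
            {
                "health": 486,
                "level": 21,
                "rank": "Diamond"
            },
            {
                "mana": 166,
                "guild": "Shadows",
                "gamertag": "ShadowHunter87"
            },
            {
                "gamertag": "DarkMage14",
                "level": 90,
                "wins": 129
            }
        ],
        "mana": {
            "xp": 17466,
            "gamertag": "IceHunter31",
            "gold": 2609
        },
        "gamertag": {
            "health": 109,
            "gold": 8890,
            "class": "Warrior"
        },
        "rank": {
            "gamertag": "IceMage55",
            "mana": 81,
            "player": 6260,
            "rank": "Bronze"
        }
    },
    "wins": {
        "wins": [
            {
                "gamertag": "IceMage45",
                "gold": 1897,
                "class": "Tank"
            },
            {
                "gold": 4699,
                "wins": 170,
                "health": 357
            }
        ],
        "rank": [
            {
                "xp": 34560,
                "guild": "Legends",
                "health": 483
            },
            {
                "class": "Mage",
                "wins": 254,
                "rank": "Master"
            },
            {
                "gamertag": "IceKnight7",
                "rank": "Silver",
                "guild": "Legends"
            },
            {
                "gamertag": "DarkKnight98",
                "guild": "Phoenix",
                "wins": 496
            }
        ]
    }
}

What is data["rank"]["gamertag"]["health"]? 109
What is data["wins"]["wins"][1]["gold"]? 4699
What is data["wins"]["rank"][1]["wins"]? 254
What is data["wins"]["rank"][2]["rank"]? "Silver"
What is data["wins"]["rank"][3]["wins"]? 496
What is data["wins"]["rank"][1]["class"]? "Mage"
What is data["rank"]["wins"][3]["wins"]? 129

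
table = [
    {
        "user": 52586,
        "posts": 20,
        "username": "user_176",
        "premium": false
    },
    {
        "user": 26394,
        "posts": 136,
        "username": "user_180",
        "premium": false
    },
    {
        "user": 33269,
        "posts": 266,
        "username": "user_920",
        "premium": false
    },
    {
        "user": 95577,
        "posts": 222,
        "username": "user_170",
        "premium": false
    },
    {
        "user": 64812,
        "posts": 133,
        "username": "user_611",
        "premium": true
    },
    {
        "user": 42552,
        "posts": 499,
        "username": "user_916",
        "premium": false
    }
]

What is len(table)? 6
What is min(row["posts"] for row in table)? 20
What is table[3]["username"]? "user_170"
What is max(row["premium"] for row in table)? True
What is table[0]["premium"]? False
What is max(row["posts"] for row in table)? 499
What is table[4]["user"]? 64812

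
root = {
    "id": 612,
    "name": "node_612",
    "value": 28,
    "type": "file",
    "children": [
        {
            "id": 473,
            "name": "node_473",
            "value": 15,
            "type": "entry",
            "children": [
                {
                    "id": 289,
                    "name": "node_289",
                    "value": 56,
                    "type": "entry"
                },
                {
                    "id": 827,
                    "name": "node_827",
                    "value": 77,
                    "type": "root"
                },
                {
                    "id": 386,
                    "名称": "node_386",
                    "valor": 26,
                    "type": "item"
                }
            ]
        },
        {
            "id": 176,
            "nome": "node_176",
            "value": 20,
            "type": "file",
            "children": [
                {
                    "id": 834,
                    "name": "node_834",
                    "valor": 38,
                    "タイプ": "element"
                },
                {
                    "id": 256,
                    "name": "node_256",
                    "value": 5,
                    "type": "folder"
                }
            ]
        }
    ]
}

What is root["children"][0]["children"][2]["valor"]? 26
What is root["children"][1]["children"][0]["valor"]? 38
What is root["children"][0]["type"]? "entry"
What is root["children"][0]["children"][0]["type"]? "entry"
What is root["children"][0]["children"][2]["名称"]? "node_386"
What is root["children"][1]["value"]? 20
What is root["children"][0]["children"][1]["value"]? 77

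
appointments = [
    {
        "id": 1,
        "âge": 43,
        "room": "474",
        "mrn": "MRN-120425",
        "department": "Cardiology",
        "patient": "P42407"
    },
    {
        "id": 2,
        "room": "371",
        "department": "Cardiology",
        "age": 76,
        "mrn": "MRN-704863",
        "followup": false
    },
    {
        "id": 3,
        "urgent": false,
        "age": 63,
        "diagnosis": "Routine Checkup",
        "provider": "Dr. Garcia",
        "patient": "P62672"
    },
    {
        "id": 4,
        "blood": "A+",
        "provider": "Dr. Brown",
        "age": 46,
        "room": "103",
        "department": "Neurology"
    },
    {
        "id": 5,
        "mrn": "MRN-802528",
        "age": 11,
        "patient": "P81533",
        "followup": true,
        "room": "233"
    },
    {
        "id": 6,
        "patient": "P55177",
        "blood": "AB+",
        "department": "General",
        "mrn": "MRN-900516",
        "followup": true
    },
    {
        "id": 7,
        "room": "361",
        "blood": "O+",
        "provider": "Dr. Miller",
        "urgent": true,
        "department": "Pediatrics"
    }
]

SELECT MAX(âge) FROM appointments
43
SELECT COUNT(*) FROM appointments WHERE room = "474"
1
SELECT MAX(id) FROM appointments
7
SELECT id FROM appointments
[1, 2, 3, 4, 5, 6, 7]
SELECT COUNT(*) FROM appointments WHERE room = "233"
1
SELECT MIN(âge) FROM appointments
43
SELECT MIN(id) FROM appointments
1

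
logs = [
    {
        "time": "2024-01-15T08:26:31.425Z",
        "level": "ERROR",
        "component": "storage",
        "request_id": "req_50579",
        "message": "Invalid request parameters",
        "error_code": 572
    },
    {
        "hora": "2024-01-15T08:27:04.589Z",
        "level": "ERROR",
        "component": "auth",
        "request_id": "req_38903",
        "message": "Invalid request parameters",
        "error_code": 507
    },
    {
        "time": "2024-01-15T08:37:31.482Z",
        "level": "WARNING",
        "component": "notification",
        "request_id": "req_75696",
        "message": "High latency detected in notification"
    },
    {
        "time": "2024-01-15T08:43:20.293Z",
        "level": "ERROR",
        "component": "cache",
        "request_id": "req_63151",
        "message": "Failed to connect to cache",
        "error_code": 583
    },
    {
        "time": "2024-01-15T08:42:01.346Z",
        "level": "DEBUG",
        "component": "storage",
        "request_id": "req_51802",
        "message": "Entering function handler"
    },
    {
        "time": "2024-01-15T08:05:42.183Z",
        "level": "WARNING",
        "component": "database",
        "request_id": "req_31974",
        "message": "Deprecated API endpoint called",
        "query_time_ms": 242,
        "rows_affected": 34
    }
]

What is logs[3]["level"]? "ERROR"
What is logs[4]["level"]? "DEBUG"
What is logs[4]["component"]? "storage"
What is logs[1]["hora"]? "2024-01-15T08:27:04.589Z"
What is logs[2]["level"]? "WARNING"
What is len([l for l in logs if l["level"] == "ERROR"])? 3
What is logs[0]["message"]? "Invalid request parameters"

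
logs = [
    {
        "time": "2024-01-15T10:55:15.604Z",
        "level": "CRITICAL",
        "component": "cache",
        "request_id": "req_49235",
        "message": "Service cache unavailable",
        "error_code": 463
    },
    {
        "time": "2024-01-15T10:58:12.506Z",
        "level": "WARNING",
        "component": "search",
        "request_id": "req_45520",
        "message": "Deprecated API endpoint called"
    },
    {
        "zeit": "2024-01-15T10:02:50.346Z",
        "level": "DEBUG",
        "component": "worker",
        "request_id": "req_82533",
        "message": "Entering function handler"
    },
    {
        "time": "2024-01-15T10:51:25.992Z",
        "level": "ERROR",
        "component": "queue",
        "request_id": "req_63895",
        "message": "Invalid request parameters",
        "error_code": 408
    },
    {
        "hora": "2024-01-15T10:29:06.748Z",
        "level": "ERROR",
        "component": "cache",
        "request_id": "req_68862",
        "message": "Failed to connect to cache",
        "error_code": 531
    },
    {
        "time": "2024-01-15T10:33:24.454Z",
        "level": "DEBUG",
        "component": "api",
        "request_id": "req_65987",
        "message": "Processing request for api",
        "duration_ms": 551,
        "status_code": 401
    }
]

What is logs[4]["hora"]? "2024-01-15T10:29:06.748Z"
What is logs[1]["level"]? "WARNING"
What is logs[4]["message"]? "Failed to connect to cache"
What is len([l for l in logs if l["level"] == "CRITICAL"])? 1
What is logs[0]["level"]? "CRITICAL"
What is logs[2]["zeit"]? "2024-01-15T10:02:50.346Z"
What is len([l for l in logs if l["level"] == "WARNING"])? 1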